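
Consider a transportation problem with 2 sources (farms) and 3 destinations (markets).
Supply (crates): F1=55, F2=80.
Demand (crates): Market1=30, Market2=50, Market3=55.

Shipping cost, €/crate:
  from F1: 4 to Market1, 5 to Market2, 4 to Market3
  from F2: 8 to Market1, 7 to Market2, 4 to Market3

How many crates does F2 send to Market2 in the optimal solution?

The minimum-cost plan:
  F1 to Market1: 30 × €4 = €120
  F1 to Market2: 25 × €5 = €125
  F2 to Market2: 25 × €7 = €175
  F2 to Market3: 55 × €4 = €220
Total cost = €640.
So F2→Market2 carries 25 crates.

25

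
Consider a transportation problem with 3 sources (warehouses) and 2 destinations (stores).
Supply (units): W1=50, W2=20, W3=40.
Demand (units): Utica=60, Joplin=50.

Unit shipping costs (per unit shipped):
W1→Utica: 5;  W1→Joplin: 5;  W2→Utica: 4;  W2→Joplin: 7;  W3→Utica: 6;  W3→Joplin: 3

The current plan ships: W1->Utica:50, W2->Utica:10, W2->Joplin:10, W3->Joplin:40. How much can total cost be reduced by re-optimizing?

Current plan cost = 50·5 + 10·4 + 10·7 + 40·3 = 480.
Optimal plan:
  W1–Utica: 40 × 5 = 200
  W1–Joplin: 10 × 5 = 50
  W2–Utica: 20 × 4 = 80
  W3–Joplin: 40 × 3 = 120
Optimal cost = 450.
Saving = 480 − 450 = 30.

30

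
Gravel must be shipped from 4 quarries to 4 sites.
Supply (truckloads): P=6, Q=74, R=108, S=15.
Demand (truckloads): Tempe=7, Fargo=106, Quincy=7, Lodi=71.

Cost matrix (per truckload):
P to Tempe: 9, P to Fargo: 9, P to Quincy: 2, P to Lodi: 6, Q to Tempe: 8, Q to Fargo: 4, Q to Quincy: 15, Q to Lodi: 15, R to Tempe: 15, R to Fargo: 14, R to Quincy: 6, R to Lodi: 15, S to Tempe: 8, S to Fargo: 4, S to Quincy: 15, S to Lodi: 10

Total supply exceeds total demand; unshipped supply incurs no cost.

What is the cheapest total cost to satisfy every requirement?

An optimal shipping plan:
  P to Lodi: 6 truckloads
  Q to Fargo: 74 truckloads
  R to Tempe: 7 truckloads
  R to Fargo: 17 truckloads
  R to Quincy: 7 truckloads
  R to Lodi: 65 truckloads
  S to Fargo: 15 truckloads
Total cost = 1752.

1752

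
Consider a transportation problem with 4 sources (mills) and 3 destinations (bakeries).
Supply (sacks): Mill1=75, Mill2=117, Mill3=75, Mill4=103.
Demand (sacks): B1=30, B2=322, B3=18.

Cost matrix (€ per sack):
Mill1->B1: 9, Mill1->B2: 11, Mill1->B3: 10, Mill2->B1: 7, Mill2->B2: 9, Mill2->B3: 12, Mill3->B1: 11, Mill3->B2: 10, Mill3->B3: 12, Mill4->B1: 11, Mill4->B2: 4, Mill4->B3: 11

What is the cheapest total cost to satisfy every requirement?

2962

Optimal allocation:
  Mill1→B2: 57 × €11 = €627
  Mill1→B3: 18 × €10 = €180
  Mill2→B1: 30 × €7 = €210
  Mill2→B2: 87 × €9 = €783
  Mill3→B2: 75 × €10 = €750
  Mill4→B2: 103 × €4 = €412
Total = 627 + 180 + 210 + 783 + 750 + 412 = €2962.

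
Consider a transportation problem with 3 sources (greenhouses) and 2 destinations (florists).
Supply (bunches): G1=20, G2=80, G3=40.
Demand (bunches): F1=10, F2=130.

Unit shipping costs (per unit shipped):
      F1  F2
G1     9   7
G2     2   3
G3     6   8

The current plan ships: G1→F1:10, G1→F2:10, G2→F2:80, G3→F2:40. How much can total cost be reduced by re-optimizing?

40

Current plan cost = 10·9 + 10·7 + 80·3 + 40·8 = 720.
Optimal plan:
  G1->F2: 20 bunches
  G2->F2: 80 bunches
  G3->F1: 10 bunches
  G3->F2: 30 bunches
Optimal cost = 680.
Saving = 720 − 680 = 40.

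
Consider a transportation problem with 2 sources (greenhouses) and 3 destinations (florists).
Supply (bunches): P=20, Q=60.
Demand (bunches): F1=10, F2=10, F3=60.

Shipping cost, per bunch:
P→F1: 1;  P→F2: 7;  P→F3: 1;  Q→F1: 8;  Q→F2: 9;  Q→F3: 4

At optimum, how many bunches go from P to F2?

0

Solving gives:
  P to F1: 10 × 1 = 10
  P to F3: 10 × 1 = 10
  Q to F2: 10 × 9 = 90
  Q to F3: 50 × 4 = 200
Total cost = 310.
The route P→F2 is not used.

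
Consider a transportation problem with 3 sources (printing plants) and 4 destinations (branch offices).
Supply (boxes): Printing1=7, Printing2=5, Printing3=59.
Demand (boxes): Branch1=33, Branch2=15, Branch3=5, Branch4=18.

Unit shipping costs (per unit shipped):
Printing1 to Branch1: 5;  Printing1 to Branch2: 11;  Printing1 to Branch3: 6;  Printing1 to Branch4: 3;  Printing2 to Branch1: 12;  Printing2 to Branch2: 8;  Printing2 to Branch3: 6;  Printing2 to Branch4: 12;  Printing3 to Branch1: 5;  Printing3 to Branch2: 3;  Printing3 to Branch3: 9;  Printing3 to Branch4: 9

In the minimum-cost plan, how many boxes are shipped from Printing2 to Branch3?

Optimal shipments:
  Printing1->Branch4: 7 × 3 = 21
  Printing2->Branch3: 5 × 6 = 30
  Printing3->Branch1: 33 × 5 = 165
  Printing3->Branch2: 15 × 3 = 45
  Printing3->Branch4: 11 × 9 = 99
Total cost = 360.
So Printing2→Branch3 carries 5 boxes.

5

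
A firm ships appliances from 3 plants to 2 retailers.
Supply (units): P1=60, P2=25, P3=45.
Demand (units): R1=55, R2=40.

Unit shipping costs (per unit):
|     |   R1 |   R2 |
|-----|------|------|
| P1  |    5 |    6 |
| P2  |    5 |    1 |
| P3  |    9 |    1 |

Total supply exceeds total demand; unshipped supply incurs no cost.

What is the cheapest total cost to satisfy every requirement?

Optimal allocation:
  P1→R1: 30 × 5 = 150
  P2→R1: 25 × 5 = 125
  P3→R2: 40 × 1 = 40
Total = 150 + 125 + 40 = 315.
(Supply check: P1 ships 30; P2 ships 25; P3 ships 40.)

315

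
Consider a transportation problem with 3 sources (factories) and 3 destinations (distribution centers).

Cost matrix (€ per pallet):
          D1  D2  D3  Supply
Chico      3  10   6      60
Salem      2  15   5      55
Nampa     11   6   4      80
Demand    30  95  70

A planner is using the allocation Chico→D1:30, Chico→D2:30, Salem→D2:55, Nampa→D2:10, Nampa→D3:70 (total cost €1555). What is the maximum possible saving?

Current plan cost = 30·3 + 30·10 + 55·15 + 10·6 + 70·4 = €1555.
Optimal plan:
  Chico->D2: 15 pallets
  Chico->D3: 45 pallets
  Salem->D1: 30 pallets
  Salem->D3: 25 pallets
  Nampa->D2: 80 pallets
Optimal cost = €1085.
Saving = 1555 − 1085 = €470.

470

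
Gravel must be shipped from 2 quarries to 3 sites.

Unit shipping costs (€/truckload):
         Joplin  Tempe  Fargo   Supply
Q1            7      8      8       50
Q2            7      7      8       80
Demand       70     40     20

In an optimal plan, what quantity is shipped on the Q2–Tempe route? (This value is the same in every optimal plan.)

40

The minimum-cost plan:
  Q1→Joplin: 50 × €7 = €350
  Q2→Joplin: 20 × €7 = €140
  Q2→Tempe: 40 × €7 = €280
  Q2→Fargo: 20 × €8 = €160
Total cost = €930.
So Q2→Tempe carries 40 truckloads.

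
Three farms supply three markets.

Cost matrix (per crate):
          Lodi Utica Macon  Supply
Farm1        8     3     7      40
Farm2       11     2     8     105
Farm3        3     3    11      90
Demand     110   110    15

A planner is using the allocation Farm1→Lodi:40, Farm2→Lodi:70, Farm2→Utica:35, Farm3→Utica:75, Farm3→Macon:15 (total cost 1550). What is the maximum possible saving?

Current plan cost = 40·8 + 70·11 + 35·2 + 75·3 + 15·11 = 1550.
Optimal plan:
  Farm1 to Lodi: 20 crates
  Farm1 to Utica: 5 crates
  Farm1 to Macon: 15 crates
  Farm2 to Utica: 105 crates
  Farm3 to Lodi: 90 crates
Optimal cost = 760.
Saving = 1550 − 760 = 790.

790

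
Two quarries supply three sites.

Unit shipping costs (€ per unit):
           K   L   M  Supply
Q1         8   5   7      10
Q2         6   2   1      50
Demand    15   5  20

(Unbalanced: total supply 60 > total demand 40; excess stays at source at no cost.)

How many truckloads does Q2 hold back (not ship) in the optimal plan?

10

Minimum-cost shipments:
  Q2 to K: 15 truckloads
  Q2 to L: 5 truckloads
  Q2 to M: 20 truckloads
Total cost = €120.
Q2 ships 40 of its 50, leaving 10.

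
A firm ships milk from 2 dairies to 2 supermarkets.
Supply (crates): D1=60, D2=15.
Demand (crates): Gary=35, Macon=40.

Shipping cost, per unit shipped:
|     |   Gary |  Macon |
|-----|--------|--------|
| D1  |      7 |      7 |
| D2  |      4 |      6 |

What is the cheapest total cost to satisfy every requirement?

480

Optimal allocation:
  D1->Gary: 20 × 7 = 140
  D1->Macon: 40 × 7 = 280
  D2->Gary: 15 × 4 = 60
Total = 140 + 280 + 60 = 480.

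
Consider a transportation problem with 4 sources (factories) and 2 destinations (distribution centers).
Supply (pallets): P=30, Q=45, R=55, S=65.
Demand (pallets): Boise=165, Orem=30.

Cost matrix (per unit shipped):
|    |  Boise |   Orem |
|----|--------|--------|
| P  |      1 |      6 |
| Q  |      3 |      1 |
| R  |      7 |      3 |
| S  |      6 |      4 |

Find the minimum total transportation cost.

820

A cheapest plan:
  P->Boise: 30 × 1 = 30
  Q->Boise: 45 × 3 = 135
  R->Boise: 25 × 7 = 175
  R->Orem: 30 × 3 = 90
  S->Boise: 65 × 6 = 390
Total = 30 + 135 + 175 + 90 + 390 = 820.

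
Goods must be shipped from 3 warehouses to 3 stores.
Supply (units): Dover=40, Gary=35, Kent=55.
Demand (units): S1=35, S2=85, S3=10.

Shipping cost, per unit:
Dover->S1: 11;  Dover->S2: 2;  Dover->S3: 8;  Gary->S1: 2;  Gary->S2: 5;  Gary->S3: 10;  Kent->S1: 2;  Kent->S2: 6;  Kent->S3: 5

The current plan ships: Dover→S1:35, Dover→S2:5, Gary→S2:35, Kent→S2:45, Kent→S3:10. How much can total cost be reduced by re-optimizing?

455

Current plan cost = 35·11 + 5·2 + 35·5 + 45·6 + 10·5 = 890.
Optimal plan:
  Dover–S2: 40 units
  Gary–S2: 35 units
  Kent–S1: 35 units
  Kent–S2: 10 units
  Kent–S3: 10 units
Optimal cost = 435.
Saving = 890 − 435 = 455.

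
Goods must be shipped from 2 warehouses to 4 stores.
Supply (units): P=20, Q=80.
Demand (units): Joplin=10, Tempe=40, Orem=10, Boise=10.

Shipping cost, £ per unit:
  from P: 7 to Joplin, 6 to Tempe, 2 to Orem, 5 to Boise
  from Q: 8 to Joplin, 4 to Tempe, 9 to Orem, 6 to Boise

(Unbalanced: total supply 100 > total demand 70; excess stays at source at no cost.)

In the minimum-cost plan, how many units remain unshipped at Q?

Minimum-cost shipments:
  P→Joplin: 10 × £7 = £70
  P→Orem: 10 × £2 = £20
  Q→Tempe: 40 × £4 = £160
  Q→Boise: 10 × £6 = £60
Total cost = £310.
Q ships 50 of its 80, leaving 30.

30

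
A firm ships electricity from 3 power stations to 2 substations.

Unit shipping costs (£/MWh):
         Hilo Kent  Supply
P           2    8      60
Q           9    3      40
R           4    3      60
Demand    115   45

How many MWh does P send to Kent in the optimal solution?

0

Solving gives:
  P–Hilo: 60 × £2 = £120
  Q–Kent: 40 × £3 = £120
  R–Hilo: 55 × £4 = £220
  R–Kent: 5 × £3 = £15
Total cost = £475.
The route P→Kent is not used.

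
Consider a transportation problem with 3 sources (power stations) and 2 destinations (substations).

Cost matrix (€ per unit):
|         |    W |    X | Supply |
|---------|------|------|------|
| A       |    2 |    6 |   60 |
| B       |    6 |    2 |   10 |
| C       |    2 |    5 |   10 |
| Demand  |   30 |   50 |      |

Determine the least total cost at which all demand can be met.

310

An optimal shipping plan:
  A–W: 30 × €2 = €60
  A–X: 30 × €6 = €180
  B–X: 10 × €2 = €20
  C–X: 10 × €5 = €50
Total = 60 + 180 + 20 + 50 = €310.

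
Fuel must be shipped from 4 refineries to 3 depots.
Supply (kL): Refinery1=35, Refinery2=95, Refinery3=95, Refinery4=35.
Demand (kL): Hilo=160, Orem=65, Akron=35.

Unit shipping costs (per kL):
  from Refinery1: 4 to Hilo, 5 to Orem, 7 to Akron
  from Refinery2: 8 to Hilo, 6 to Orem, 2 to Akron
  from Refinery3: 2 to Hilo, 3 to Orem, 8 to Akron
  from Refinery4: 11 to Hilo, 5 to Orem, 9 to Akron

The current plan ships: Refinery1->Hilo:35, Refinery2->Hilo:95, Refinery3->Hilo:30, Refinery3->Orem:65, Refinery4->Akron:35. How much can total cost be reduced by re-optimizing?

475

Current plan cost = 35·4 + 95·8 + 30·2 + 65·3 + 35·9 = 1470.
Optimal plan:
  Refinery1 to Hilo: 35 × 4 = 140
  Refinery2 to Hilo: 30 × 8 = 240
  Refinery2 to Orem: 30 × 6 = 180
  Refinery2 to Akron: 35 × 2 = 70
  Refinery3 to Hilo: 95 × 2 = 190
  Refinery4 to Orem: 35 × 5 = 175
Optimal cost = 995.
Saving = 1470 − 995 = 475.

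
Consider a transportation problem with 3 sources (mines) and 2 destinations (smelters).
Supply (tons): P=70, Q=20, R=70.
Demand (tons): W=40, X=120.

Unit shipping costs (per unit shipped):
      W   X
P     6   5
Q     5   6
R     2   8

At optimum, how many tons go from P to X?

70

Optimal shipments:
  P–X: 70 × 5 = 350
  Q–X: 20 × 6 = 120
  R–W: 40 × 2 = 80
  R–X: 30 × 8 = 240
Total cost = 790.
So P→X carries 70 tons.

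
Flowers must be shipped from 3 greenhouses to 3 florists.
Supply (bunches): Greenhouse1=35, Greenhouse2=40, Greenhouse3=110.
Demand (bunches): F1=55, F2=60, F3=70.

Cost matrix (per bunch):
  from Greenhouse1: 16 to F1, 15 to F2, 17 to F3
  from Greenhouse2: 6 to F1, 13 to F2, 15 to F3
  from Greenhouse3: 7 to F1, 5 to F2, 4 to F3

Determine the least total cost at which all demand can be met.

One minimum-cost allocation:
  Greenhouse1–F1: 15 × 16 = 240
  Greenhouse1–F2: 20 × 15 = 300
  Greenhouse2–F1: 40 × 6 = 240
  Greenhouse3–F2: 40 × 5 = 200
  Greenhouse3–F3: 70 × 4 = 280
Total = 240 + 300 + 240 + 200 + 280 = 1260.

1260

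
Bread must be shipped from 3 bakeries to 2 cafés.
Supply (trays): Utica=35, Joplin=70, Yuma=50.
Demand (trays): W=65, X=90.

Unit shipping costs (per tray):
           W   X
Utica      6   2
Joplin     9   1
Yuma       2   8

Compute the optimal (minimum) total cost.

300

Optimal allocation:
  Utica–W: 15 trays
  Utica–X: 20 trays
  Joplin–X: 70 trays
  Yuma–W: 50 trays
Total cost = 300.
(Supply check: Utica ships 35; Joplin ships 70; Yuma ships 50.)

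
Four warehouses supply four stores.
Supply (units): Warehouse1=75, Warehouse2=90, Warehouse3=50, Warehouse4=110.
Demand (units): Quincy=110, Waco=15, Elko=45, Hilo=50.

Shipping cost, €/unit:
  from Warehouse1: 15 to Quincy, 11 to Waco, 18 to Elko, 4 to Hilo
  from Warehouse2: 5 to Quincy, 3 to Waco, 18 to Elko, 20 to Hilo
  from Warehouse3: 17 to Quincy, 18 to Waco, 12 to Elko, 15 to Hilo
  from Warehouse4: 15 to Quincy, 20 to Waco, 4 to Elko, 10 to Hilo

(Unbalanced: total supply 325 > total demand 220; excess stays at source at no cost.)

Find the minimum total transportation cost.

Optimal allocation:
  Warehouse1→Waco: 15 × €11 = €165
  Warehouse1→Hilo: 50 × €4 = €200
  Warehouse2→Quincy: 90 × €5 = €450
  Warehouse4→Quincy: 20 × €15 = €300
  Warehouse4→Elko: 45 × €4 = €180
Total = 165 + 200 + 450 + 300 + 180 = €1295.

1295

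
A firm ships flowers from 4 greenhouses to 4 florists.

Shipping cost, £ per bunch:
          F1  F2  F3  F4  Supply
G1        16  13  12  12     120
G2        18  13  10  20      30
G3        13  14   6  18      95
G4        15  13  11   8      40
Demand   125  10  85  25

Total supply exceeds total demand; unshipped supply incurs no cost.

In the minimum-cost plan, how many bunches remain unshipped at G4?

Minimum-cost shipments:
  G1–F1: 100 bunches
  G2–F2: 10 bunches
  G3–F1: 10 bunches
  G3–F3: 85 bunches
  G4–F1: 15 bunches
  G4–F4: 25 bunches
Total cost = £2795.
G4 ships 40 of its 40, leaving 0.

0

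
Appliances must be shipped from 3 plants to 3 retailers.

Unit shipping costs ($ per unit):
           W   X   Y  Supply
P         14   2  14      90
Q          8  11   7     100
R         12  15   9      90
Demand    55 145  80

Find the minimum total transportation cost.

1985

One minimum-cost allocation:
  P–X: 90 × $2 = $180
  Q–W: 45 × $8 = $360
  Q–X: 55 × $11 = $605
  R–W: 10 × $12 = $120
  R–Y: 80 × $9 = $720
Total = 180 + 360 + 605 + 120 + 720 = $1985.
(Supply check: P ships 90; Q ships 100; R ships 90.)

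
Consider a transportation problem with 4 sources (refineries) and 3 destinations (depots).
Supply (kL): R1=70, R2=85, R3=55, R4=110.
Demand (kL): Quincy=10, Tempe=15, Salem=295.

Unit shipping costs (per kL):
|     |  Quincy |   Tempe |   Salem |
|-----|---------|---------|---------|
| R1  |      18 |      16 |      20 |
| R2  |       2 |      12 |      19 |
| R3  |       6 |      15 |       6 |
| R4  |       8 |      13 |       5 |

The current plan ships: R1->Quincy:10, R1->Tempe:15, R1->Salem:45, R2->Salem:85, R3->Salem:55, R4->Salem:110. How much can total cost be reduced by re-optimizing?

Current plan cost = 10·18 + 15·16 + 45·20 + 85·19 + 55·6 + 110·5 = 3815.
Optimal plan:
  R1 to Salem: 70 × 20 = 1400
  R2 to Quincy: 10 × 2 = 20
  R2 to Tempe: 15 × 12 = 180
  R2 to Salem: 60 × 19 = 1140
  R3 to Salem: 55 × 6 = 330
  R4 to Salem: 110 × 5 = 550
Optimal cost = 3620.
Saving = 3815 − 3620 = 195.

195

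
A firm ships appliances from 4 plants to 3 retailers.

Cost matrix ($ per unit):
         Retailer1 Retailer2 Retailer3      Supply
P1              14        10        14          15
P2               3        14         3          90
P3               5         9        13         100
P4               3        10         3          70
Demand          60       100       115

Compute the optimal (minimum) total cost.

A cheapest plan:
  P1→Retailer2: 15 × $10 = $150
  P2→Retailer1: 45 × $3 = $135
  P2→Retailer3: 45 × $3 = $135
  P3→Retailer1: 15 × $5 = $75
  P3→Retailer2: 85 × $9 = $765
  P4→Retailer3: 70 × $3 = $210
Total = 150 + 135 + 135 + 75 + 765 + 210 = $1470.

1470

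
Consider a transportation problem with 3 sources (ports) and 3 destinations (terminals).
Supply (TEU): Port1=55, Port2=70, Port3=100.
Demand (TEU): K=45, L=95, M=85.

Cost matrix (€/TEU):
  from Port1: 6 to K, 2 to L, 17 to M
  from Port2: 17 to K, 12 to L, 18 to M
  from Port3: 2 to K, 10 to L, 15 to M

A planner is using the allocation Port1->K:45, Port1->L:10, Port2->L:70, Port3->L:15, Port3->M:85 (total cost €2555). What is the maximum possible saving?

510

Current plan cost = 45·6 + 10·2 + 70·12 + 15·10 + 85·15 = €2555.
Optimal plan:
  Port1→L: 55 × €2 = €110
  Port2→L: 40 × €12 = €480
  Port2→M: 30 × €18 = €540
  Port3→K: 45 × €2 = €90
  Port3→M: 55 × €15 = €825
Optimal cost = €2045.
Saving = 2555 − 2045 = €510.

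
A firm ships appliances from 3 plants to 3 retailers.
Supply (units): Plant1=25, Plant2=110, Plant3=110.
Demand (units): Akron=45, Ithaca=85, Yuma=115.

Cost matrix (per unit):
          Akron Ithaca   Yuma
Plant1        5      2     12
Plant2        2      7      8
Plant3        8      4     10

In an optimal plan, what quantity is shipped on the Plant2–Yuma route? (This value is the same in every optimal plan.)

65

The minimum-cost plan:
  Plant1→Ithaca: 25 × 2 = 50
  Plant2→Akron: 45 × 2 = 90
  Plant2→Yuma: 65 × 8 = 520
  Plant3→Ithaca: 60 × 4 = 240
  Plant3→Yuma: 50 × 10 = 500
Total cost = 1400.
So Plant2→Yuma carries 65 units.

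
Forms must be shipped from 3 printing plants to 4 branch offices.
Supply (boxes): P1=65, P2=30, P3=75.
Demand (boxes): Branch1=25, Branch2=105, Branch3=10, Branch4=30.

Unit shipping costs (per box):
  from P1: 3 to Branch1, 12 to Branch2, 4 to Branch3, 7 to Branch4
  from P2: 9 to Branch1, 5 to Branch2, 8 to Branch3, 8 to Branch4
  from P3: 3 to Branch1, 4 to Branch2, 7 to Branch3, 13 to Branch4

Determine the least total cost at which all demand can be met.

775

One minimum-cost allocation:
  P1→Branch1: 25 × 3 = 75
  P1→Branch3: 10 × 4 = 40
  P1→Branch4: 30 × 7 = 210
  P2→Branch2: 30 × 5 = 150
  P3→Branch2: 75 × 4 = 300
Total = 75 + 40 + 210 + 150 + 300 = 775.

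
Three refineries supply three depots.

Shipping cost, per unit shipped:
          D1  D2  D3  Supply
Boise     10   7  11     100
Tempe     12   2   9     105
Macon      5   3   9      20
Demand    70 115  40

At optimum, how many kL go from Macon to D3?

Optimal shipments:
  Boise–D1: 50 × 10 = 500
  Boise–D2: 10 × 7 = 70
  Boise–D3: 40 × 11 = 440
  Tempe–D2: 105 × 2 = 210
  Macon–D1: 20 × 5 = 100
Total cost = 1320.
The route Macon→D3 is not used.

0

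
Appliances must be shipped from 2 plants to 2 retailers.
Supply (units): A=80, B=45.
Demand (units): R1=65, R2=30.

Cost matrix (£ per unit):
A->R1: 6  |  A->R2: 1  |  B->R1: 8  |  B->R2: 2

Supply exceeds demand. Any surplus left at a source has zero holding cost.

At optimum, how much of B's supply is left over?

Minimum-cost shipments:
  A→R1: 65 × £6 = £390
  A→R2: 15 × £1 = £15
  B→R2: 15 × £2 = £30
Total cost = £435.
B ships 15 of its 45, leaving 30.

30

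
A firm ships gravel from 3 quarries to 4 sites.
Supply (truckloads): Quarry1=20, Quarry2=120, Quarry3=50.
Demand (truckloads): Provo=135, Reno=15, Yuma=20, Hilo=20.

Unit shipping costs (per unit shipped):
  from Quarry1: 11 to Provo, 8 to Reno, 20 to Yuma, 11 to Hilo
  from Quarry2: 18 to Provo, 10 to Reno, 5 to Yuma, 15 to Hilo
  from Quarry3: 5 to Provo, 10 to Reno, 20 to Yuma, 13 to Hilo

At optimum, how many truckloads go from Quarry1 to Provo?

20

Optimal shipments:
  Quarry1→Provo: 20 × 11 = 220
  Quarry2→Provo: 65 × 18 = 1170
  Quarry2→Reno: 15 × 10 = 150
  Quarry2→Yuma: 20 × 5 = 100
  Quarry2→Hilo: 20 × 15 = 300
  Quarry3→Provo: 50 × 5 = 250
Total cost = 2190.
So Quarry1→Provo carries 20 truckloads.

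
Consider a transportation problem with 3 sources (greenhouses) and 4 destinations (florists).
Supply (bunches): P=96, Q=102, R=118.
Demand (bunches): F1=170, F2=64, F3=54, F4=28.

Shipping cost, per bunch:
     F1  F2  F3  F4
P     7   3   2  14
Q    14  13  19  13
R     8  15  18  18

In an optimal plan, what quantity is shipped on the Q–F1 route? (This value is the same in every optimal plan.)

The minimum-cost plan:
  P to F2: 42 × 3 = 126
  P to F3: 54 × 2 = 108
  Q to F1: 52 × 14 = 728
  Q to F2: 22 × 13 = 286
  Q to F4: 28 × 13 = 364
  R to F1: 118 × 8 = 944
Total cost = 2556.
So Q→F1 carries 52 bunches.

52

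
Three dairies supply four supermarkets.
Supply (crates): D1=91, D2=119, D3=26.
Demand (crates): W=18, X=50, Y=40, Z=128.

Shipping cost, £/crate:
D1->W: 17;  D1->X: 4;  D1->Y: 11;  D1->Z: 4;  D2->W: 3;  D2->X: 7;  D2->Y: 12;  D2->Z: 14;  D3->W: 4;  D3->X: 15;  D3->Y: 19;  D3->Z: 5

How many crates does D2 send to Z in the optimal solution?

The minimum-cost plan:
  D1–Z: 91 × £4 = £364
  D2–W: 18 × £3 = £54
  D2–X: 50 × £7 = £350
  D2–Y: 40 × £12 = £480
  D2–Z: 11 × £14 = £154
  D3–Z: 26 × £5 = £130
Total cost = £1532.
So D2→Z carries 11 crates.

11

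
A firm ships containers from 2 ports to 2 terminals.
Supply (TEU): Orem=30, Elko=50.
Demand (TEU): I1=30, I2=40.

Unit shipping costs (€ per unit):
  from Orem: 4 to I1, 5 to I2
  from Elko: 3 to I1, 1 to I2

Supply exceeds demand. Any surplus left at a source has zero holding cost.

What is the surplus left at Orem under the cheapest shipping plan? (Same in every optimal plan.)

An optimal plan:
  Orem->I1: 20 × €4 = €80
  Elko->I1: 10 × €3 = €30
  Elko->I2: 40 × €1 = €40
Total cost = €150.
Orem ships 20 of its 30, leaving 10.

10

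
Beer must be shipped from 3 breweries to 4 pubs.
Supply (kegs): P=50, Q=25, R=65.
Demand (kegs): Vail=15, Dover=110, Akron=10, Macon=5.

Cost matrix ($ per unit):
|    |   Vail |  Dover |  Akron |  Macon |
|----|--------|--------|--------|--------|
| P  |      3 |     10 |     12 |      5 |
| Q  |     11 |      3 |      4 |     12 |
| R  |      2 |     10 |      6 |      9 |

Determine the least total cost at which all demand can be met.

1040

One minimum-cost allocation:
  P to Dover: 45 × $10 = $450
  P to Macon: 5 × $5 = $25
  Q to Dover: 25 × $3 = $75
  R to Vail: 15 × $2 = $30
  R to Dover: 40 × $10 = $400
  R to Akron: 10 × $6 = $60
Total = 450 + 25 + 75 + 30 + 400 + 60 = $1040.
(Supply check: P ships 50; Q ships 25; R ships 65.)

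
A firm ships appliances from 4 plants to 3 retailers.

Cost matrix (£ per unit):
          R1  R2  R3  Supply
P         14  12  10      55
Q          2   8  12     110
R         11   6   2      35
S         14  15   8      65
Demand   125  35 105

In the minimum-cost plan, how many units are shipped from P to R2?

35

The minimum-cost plan:
  P–R1: 15 × £14 = £210
  P–R2: 35 × £12 = £420
  P–R3: 5 × £10 = £50
  Q–R1: 110 × £2 = £220
  R–R3: 35 × £2 = £70
  S–R3: 65 × £8 = £520
Total cost = £1490.
So P→R2 carries 35 units.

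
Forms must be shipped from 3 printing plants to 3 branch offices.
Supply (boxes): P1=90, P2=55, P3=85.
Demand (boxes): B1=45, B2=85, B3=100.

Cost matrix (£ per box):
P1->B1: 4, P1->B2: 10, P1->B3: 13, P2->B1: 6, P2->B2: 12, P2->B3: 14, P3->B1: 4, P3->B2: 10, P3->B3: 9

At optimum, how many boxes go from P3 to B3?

Optimal shipments:
  P1–B1: 5 boxes
  P1–B2: 85 boxes
  P2–B1: 40 boxes
  P2–B3: 15 boxes
  P3–B3: 85 boxes
Total cost = £2085.
So P3→B3 carries 85 boxes.

85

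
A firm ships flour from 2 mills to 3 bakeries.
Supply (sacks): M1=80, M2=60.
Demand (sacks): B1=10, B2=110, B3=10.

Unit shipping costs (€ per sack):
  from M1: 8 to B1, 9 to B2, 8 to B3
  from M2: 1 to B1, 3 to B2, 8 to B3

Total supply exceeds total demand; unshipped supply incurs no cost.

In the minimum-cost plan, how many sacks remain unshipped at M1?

Minimum-cost shipments:
  M1 to B2: 60 sacks
  M1 to B3: 10 sacks
  M2 to B1: 10 sacks
  M2 to B2: 50 sacks
Total cost = €780.
M1 ships 70 of its 80, leaving 10.

10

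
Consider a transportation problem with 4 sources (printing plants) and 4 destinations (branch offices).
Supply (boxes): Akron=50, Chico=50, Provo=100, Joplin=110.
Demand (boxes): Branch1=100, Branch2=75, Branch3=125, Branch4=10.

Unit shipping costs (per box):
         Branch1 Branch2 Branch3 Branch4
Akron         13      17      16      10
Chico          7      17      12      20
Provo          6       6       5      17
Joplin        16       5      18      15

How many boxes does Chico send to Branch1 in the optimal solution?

50

Optimal shipments:
  Akron to Branch1: 40 × 13 = 520
  Akron to Branch4: 10 × 10 = 100
  Chico to Branch1: 50 × 7 = 350
  Provo to Branch3: 100 × 5 = 500
  Joplin to Branch1: 10 × 16 = 160
  Joplin to Branch2: 75 × 5 = 375
  Joplin to Branch3: 25 × 18 = 450
Total cost = 2455.
So Chico→Branch1 carries 50 boxes.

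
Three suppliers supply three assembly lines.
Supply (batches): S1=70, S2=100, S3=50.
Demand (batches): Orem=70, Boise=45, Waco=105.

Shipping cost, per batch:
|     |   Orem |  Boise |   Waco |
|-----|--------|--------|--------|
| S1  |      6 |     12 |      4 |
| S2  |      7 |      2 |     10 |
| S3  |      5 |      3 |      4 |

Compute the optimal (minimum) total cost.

970

One minimum-cost allocation:
  S1–Waco: 70 × 4 = 280
  S2–Orem: 55 × 7 = 385
  S2–Boise: 45 × 2 = 90
  S3–Orem: 15 × 5 = 75
  S3–Waco: 35 × 4 = 140
Total = 280 + 385 + 90 + 75 + 140 = 970.
(Supply check: S1 ships 70; S2 ships 100; S3 ships 50.)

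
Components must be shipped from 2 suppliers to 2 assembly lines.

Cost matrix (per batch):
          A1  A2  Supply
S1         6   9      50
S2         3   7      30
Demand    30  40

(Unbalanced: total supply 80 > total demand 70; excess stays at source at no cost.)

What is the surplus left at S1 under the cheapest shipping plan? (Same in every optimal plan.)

10

An optimal plan:
  S1→A2: 40 × 9 = 360
  S2→A1: 30 × 3 = 90
Total cost = 450.
S1 ships 40 of its 50, leaving 10.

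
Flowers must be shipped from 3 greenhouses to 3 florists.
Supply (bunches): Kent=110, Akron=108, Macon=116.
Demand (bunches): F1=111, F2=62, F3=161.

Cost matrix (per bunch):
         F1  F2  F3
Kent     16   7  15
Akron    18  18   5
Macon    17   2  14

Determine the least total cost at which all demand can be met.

A cheapest plan:
  Kent->F1: 110 × 16 = 1760
  Akron->F3: 108 × 5 = 540
  Macon->F1: 1 × 17 = 17
  Macon->F2: 62 × 2 = 124
  Macon->F3: 53 × 14 = 742
Total = 1760 + 540 + 17 + 124 + 742 = 3183.
(Supply check: Kent ships 110; Akron ships 108; Macon ships 116.)

3183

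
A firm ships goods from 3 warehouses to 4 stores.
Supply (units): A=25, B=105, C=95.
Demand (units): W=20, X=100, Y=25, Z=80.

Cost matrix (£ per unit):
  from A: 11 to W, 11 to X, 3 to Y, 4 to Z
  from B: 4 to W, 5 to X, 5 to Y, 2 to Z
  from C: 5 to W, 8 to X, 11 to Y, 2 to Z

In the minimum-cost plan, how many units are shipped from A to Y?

25

Optimal shipments:
  A→Y: 25 × £3 = £75
  B→W: 5 × £4 = £20
  B→X: 100 × £5 = £500
  C→W: 15 × £5 = £75
  C→Z: 80 × £2 = £160
Total cost = £830.
So A→Y carries 25 units.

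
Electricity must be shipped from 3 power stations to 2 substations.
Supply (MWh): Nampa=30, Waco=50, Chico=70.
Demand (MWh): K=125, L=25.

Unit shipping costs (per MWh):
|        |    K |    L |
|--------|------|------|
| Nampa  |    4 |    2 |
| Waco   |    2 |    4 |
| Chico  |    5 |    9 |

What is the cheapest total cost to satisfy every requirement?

One minimum-cost allocation:
  Nampa–K: 5 MWh
  Nampa–L: 25 MWh
  Waco–K: 50 MWh
  Chico–K: 70 MWh
Total cost = 520.

520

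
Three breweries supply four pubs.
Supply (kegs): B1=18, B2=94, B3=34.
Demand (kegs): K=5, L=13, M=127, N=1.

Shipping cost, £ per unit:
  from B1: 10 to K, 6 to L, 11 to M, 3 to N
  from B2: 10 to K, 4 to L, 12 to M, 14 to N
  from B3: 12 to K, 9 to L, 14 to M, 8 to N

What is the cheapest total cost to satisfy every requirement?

1680

A cheapest plan:
  B1–M: 17 kegs
  B1–N: 1 kegs
  B2–K: 5 kegs
  B2–L: 13 kegs
  B2–M: 76 kegs
  B3–M: 34 kegs
Total cost = £1680.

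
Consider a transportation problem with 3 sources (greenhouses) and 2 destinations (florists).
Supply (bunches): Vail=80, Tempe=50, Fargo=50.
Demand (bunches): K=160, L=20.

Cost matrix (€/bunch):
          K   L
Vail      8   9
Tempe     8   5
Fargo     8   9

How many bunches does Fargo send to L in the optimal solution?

0

Solving gives:
  Vail to K: 80 × €8 = €640
  Tempe to K: 30 × €8 = €240
  Tempe to L: 20 × €5 = €100
  Fargo to K: 50 × €8 = €400
Total cost = €1380.
The route Fargo→L is not used.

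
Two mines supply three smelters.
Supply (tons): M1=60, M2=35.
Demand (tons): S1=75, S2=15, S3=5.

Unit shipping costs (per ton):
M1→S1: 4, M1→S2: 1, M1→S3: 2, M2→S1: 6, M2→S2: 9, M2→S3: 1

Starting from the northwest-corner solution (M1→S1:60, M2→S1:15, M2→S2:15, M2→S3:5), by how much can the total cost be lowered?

Current plan cost = 60·4 + 15·6 + 15·9 + 5·1 = 470.
Optimal plan:
  M1 to S1: 45 × 4 = 180
  M1 to S2: 15 × 1 = 15
  M2 to S1: 30 × 6 = 180
  M2 to S3: 5 × 1 = 5
Optimal cost = 380.
Saving = 470 − 380 = 90.

90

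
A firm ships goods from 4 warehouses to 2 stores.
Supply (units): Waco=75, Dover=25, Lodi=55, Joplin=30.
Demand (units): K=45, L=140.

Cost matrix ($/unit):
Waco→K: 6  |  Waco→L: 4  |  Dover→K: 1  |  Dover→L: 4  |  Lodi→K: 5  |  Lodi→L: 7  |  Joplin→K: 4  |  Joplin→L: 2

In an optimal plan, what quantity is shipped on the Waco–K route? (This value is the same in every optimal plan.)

0

Solving gives:
  Waco→L: 75 units
  Dover→K: 25 units
  Lodi→K: 20 units
  Lodi→L: 35 units
  Joplin→L: 30 units
Total cost = $730.
The route Waco→K is not used.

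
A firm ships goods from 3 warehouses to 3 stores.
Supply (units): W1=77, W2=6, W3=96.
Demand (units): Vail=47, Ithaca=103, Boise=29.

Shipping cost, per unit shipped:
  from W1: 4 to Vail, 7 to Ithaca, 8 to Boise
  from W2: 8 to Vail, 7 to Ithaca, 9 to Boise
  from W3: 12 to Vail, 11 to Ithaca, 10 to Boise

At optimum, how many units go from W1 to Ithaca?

Optimal shipments:
  W1–Vail: 47 × 4 = 188
  W1–Ithaca: 30 × 7 = 210
  W2–Ithaca: 6 × 7 = 42
  W3–Ithaca: 67 × 11 = 737
  W3–Boise: 29 × 10 = 290
Total cost = 1467.
So W1→Ithaca carries 30 units.

30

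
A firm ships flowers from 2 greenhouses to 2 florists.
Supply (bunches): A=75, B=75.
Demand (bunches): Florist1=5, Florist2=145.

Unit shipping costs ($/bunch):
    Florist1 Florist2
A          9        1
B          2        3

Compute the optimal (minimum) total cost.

Optimal allocation:
  A->Florist2: 75 × $1 = $75
  B->Florist1: 5 × $2 = $10
  B->Florist2: 70 × $3 = $210
Total = 75 + 10 + 210 = $295.

295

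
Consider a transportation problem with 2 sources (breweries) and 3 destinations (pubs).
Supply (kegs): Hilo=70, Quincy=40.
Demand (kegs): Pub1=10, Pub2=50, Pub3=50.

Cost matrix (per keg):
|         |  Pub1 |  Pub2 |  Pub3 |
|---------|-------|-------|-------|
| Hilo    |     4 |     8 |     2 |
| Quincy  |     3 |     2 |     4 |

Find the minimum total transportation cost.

One minimum-cost allocation:
  Hilo–Pub1: 10 × 4 = 40
  Hilo–Pub2: 10 × 8 = 80
  Hilo–Pub3: 50 × 2 = 100
  Quincy–Pub2: 40 × 2 = 80
Total = 40 + 80 + 100 + 80 = 300.

300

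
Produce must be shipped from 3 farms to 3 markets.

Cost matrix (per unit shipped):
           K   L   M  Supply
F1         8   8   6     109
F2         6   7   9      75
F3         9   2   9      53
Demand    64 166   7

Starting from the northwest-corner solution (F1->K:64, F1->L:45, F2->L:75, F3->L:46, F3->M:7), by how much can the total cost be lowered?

127

Current plan cost = 64·8 + 45·8 + 75·7 + 46·2 + 7·9 = 1552.
Optimal plan:
  F1→L: 102 × 8 = 816
  F1→M: 7 × 6 = 42
  F2→K: 64 × 6 = 384
  F2→L: 11 × 7 = 77
  F3→L: 53 × 2 = 106
Optimal cost = 1425.
Saving = 1552 − 1425 = 127.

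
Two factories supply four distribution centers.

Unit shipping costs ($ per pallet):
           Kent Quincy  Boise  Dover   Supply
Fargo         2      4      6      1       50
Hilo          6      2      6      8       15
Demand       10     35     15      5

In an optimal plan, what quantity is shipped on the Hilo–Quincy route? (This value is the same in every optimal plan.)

The minimum-cost plan:
  Fargo–Kent: 10 pallets
  Fargo–Quincy: 20 pallets
  Fargo–Boise: 15 pallets
  Fargo–Dover: 5 pallets
  Hilo–Quincy: 15 pallets
Total cost = $225.
So Hilo→Quincy carries 15 pallets.

15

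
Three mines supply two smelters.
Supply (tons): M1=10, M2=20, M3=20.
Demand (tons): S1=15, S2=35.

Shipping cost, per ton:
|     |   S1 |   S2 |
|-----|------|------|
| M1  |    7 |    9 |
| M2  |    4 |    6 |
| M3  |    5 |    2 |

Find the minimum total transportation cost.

An optimal shipping plan:
  M1->S2: 10 × 9 = 90
  M2->S1: 15 × 4 = 60
  M2->S2: 5 × 6 = 30
  M3->S2: 20 × 2 = 40
Total = 90 + 60 + 30 + 40 = 220.

220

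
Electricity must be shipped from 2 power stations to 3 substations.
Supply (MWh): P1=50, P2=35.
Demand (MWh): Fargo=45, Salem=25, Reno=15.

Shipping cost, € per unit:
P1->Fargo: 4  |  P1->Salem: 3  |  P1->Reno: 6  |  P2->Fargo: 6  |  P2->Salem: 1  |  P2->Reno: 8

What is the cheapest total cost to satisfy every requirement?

One minimum-cost allocation:
  P1–Fargo: 35 MWh
  P1–Reno: 15 MWh
  P2–Fargo: 10 MWh
  P2–Salem: 25 MWh
Total cost = €315.

315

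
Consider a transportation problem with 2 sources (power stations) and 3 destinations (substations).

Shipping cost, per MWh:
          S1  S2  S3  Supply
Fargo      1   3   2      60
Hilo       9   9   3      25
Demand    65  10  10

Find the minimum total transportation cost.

One minimum-cost allocation:
  Fargo->S1: 60 × 1 = 60
  Hilo->S1: 5 × 9 = 45
  Hilo->S2: 10 × 9 = 90
  Hilo->S3: 10 × 3 = 30
Total = 60 + 45 + 90 + 30 = 225.
(Supply check: Fargo ships 60; Hilo ships 25.)

225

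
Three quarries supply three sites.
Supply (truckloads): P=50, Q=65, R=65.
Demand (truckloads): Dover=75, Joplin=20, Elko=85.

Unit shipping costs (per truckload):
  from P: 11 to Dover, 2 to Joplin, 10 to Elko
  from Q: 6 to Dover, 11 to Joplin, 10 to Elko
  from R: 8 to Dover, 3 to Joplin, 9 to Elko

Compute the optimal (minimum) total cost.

1305

A cheapest plan:
  P→Joplin: 20 × 2 = 40
  P→Elko: 30 × 10 = 300
  Q→Dover: 65 × 6 = 390
  R→Dover: 10 × 8 = 80
  R→Elko: 55 × 9 = 495
Total = 40 + 300 + 390 + 80 + 495 = 1305.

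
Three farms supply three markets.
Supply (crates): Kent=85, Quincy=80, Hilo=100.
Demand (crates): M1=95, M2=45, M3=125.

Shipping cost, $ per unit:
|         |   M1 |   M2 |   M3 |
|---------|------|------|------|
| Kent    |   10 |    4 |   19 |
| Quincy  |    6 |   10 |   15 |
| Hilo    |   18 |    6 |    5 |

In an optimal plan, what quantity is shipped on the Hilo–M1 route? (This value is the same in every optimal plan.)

Solving gives:
  Kent–M1: 15 × $10 = $150
  Kent–M2: 45 × $4 = $180
  Kent–M3: 25 × $19 = $475
  Quincy–M1: 80 × $6 = $480
  Hilo–M3: 100 × $5 = $500
Total cost = $1785.
The route Hilo→M1 is not used.

0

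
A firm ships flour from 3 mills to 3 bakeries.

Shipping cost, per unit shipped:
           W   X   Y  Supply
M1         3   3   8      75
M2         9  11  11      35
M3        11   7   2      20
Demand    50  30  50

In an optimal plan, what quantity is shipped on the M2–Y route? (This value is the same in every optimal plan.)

The minimum-cost plan:
  M1→W: 45 × 3 = 135
  M1→X: 30 × 3 = 90
  M2→W: 5 × 9 = 45
  M2→Y: 30 × 11 = 330
  M3→Y: 20 × 2 = 40
Total cost = 640.
So M2→Y carries 30 sacks.

30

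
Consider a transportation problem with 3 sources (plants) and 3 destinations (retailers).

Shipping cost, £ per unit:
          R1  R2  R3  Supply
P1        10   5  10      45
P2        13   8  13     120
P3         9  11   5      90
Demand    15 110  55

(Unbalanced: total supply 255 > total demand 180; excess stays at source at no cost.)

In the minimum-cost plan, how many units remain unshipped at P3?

An optimal plan:
  P1->R2: 45 units
  P2->R2: 65 units
  P3->R1: 15 units
  P3->R3: 55 units
Total cost = £1155.
P3 ships 70 of its 90, leaving 20.

20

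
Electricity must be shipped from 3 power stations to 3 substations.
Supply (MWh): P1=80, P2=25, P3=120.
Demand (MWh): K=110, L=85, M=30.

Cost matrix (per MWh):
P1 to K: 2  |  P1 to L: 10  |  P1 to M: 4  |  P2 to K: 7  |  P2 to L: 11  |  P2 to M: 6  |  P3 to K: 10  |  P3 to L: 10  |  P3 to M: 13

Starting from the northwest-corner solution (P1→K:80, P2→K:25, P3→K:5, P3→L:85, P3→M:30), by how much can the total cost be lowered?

Current plan cost = 80·2 + 25·7 + 5·10 + 85·10 + 30·13 = 1625.
Optimal plan:
  P1 to K: 75 × 2 = 150
  P1 to M: 5 × 4 = 20
  P2 to M: 25 × 6 = 150
  P3 to K: 35 × 10 = 350
  P3 to L: 85 × 10 = 850
Optimal cost = 1520.
Saving = 1625 − 1520 = 105.

105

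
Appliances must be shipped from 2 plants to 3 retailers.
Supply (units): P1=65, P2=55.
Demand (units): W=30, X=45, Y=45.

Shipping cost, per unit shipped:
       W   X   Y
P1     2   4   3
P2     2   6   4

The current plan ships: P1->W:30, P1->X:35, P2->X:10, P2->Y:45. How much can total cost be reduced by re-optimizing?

40

Current plan cost = 30·2 + 35·4 + 10·6 + 45·4 = 440.
Optimal plan:
  P1 to X: 45 × 4 = 180
  P1 to Y: 20 × 3 = 60
  P2 to W: 30 × 2 = 60
  P2 to Y: 25 × 4 = 100
Optimal cost = 400.
Saving = 440 − 400 = 40.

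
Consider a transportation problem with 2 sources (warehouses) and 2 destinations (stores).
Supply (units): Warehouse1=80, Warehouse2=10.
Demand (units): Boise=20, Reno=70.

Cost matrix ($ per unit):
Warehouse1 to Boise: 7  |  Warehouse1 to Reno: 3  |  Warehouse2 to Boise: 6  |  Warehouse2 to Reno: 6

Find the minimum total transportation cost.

One minimum-cost allocation:
  Warehouse1–Boise: 10 × $7 = $70
  Warehouse1–Reno: 70 × $3 = $210
  Warehouse2–Boise: 10 × $6 = $60
Total = 70 + 210 + 60 = $340.

340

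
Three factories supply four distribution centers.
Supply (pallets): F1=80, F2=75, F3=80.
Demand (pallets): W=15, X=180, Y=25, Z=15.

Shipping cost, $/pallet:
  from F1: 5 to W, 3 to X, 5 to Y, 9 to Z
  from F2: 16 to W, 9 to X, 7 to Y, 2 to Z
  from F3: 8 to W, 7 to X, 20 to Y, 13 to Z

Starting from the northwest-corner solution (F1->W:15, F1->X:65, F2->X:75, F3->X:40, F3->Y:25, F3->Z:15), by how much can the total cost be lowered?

Current plan cost = 15·5 + 65·3 + 75·9 + 40·7 + 25·20 + 15·13 = $1920.
Optimal plan:
  F1 to X: 80 × $3 = $240
  F2 to X: 35 × $9 = $315
  F2 to Y: 25 × $7 = $175
  F2 to Z: 15 × $2 = $30
  F3 to W: 15 × $8 = $120
  F3 to X: 65 × $7 = $455
Optimal cost = $1335.
Saving = 1920 − 1335 = $585.

585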